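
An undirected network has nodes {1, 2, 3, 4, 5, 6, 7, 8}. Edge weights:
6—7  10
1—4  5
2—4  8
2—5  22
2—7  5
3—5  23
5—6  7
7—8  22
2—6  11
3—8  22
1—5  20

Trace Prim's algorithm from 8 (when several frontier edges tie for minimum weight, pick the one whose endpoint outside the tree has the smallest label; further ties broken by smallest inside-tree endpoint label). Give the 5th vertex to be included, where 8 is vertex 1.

4

Prim's algorithm from 8:
Step 1: cheapest edge leaving the tree is 3—8 (22); add 3.
Step 2: cheapest edge leaving the tree is 7—8 (22); add 7.
Step 3: cheapest edge leaving the tree is 2—7 (5); add 2.
Step 4: cheapest edge leaving the tree is 2—4 (8); add 4.
Step 5: cheapest edge leaving the tree is 1—4 (5); add 1.
Step 6: cheapest edge leaving the tree is 6—7 (10); add 6.
Step 7: cheapest edge leaving the tree is 5—6 (7); add 5.
Vertex order: 8, 3, 7, 2, 4, 1, 6, 5. The 5th vertex is 4.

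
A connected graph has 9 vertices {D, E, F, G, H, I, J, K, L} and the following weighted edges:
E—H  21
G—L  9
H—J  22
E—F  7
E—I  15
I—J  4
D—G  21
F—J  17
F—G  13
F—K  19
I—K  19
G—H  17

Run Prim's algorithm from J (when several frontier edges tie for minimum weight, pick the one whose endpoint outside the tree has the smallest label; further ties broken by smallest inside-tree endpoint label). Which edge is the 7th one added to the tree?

Grow the tree from J using Prim:
Step 1: cheapest edge leaving the tree is I—J (4); add I.
Step 2: cheapest edge leaving the tree is E—I (15); add E.
Step 3: cheapest edge leaving the tree is E—F (7); add F.
Step 4: cheapest edge leaving the tree is F—G (13); add G.
Step 5: cheapest edge leaving the tree is G—L (9); add L.
Step 6: cheapest edge leaving the tree is G—H (17); add H.
Step 7: cheapest edge leaving the tree is F—K (19); add K.
Step 8: cheapest edge leaving the tree is D—G (21); add D.
The 7th edge added is F—K.

F-K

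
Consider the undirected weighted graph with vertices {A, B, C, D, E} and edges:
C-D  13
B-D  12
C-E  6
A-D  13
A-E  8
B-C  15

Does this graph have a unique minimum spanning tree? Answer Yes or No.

No

Kruskal's algorithm — process edges by increasing weight (ties by edge label):
C-E (6): add. Components now {A} {B} {C,E} {D}
A-E (8): add. Components now {A,C,E} {B} {D}
B-D (12): add. Components now {A,C,E} {B,D}
A-D (13): add. Components now {A,B,C,D,E}
Non-tree edge C-D has weight 13, equal to the heaviest edge on its tree cycle — swapping gives another MST of the same weight. Not unique.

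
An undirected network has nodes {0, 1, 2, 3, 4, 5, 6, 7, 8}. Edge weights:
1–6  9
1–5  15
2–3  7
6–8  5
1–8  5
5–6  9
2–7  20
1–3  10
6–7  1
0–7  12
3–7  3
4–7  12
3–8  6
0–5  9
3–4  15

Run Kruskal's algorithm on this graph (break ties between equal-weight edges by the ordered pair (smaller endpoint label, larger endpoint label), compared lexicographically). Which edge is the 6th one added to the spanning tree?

Kruskal's algorithm — process edges by increasing weight (ties by edge label):
6–7 (1): add — endpoints in different components.
3–7 (3): add — endpoints in different components.
1–8 (5): add — endpoints in different components.
6–8 (5): add — endpoints in different components.
3–8 (6): skip — 3 and 8 already connected.
2–3 (7): add — endpoints in different components.
0–5 (9): add — endpoints in different components.
1–6 (9): skip — 1 and 6 already connected.
5–6 (9): add — endpoints in different components.
1–3 (10): skip — 1 and 3 already connected.
0–7 (12): skip — 0 and 7 already connected.
4–7 (12): add — endpoints in different components.
The 6th edge added is 0–5.

0-5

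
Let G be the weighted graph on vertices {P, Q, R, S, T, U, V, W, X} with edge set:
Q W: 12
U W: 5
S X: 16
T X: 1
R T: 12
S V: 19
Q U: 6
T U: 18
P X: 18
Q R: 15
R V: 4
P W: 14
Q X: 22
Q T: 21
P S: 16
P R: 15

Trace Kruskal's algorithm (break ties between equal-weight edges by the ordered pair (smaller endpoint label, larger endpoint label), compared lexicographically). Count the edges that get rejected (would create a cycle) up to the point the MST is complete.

Sort edges by weight, then run Kruskal:
T X (1): add — endpoints in different components.
R V (4): add — endpoints in different components.
U W (5): add — endpoints in different components.
Q U (6): add — endpoints in different components.
Q W (12): skip — Q and W already connected.
R T (12): add — endpoints in different components.
P W (14): add — endpoints in different components.
P R (15): add — endpoints in different components.
Q R (15): skip — R and Q already connected.
P S (16): add — endpoints in different components.
Edges rejected before the tree was complete: 2.

2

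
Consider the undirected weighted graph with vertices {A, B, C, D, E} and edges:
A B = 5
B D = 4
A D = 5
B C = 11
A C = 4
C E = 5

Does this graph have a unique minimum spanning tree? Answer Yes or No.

Kruskal: consider edges lightest-first.
A C (4): add. Components now {A,C} {B} {D} {E}
B D (4): add. Components now {A,C} {B,D} {E}
A B (5): add. Components now {A,B,C,D} {E}
A D (5): skip — A and D already connected.
C E (5): add. Components now {A,B,C,D,E}
Non-tree edge A D has weight 5, equal to the heaviest edge on its tree cycle — swapping gives another MST of the same weight. Not unique.

No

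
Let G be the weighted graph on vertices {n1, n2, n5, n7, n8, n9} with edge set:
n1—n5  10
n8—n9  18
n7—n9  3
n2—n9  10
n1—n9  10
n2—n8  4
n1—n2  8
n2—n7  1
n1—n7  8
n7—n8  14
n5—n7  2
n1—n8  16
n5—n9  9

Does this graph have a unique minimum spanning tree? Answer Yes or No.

Sort edges by weight, then run Kruskal:
n2—n7 (1): add. Components now {n5} {n2,n7} {n8} {n9} {n1}
n5—n7 (2): add. Components now {n2,n5,n7} {n8} {n9} {n1}
n7—n9 (3): add. Components now {n2,n5,n7,n9} {n8} {n1}
n2—n8 (4): add. Components now {n2,n5,n7,n8,n9} {n1}
n1—n2 (8): add. Components now {n1,n2,n5,n7,n8,n9}
Non-tree edge n1—n7 has weight 8, equal to the heaviest edge on its tree cycle — swapping gives another MST of the same weight. Not unique.

No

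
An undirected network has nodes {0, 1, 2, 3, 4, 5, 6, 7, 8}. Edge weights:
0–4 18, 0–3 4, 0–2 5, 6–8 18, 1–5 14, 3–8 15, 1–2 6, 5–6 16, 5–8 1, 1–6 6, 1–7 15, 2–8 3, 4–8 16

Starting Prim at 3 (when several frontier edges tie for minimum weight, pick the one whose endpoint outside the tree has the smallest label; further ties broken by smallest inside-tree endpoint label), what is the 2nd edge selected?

Prim's algorithm from 3:
Step 1: cheapest edge leaving the tree is 0–3 (4); add 0.
Step 2: cheapest edge leaving the tree is 0–2 (5); add 2.
Step 3: cheapest edge leaving the tree is 2–8 (3); add 8.
Step 4: cheapest edge leaving the tree is 5–8 (1); add 5.
Step 5: cheapest edge leaving the tree is 1–2 (6); add 1.
Step 6: cheapest edge leaving the tree is 1–6 (6); add 6.
Step 7: cheapest edge leaving the tree is 1–7 (15); add 7.
Step 8: cheapest edge leaving the tree is 4–8 (16); add 4.
The 2nd edge added is 0–2.

0-2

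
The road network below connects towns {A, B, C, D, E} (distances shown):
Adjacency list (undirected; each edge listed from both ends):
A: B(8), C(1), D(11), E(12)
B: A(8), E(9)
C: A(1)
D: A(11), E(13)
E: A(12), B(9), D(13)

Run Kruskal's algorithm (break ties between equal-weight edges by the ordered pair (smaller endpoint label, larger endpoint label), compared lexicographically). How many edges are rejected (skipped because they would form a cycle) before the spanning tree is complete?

Kruskal: consider edges lightest-first.
A-C (1): add — endpoints in different components.
A-B (8): add — endpoints in different components.
B-E (9): add — endpoints in different components.
A-D (11): add — endpoints in different components.
Edges rejected before the tree was complete: 0.

0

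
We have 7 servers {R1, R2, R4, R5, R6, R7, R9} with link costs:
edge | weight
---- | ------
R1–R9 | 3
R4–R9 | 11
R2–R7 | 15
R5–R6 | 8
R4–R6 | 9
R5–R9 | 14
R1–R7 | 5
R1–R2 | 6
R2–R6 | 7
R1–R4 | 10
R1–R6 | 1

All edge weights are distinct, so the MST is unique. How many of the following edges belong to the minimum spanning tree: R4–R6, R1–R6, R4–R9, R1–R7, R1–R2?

Sort edges by weight, then run Kruskal:
R1–R6 (1): add. Components now {R1,R6} {R7} {R5} {R9} {R4} {R2}
R1–R9 (3): add. Components now {R1,R6,R9} {R7} {R5} {R4} {R2}
R1–R7 (5): add. Components now {R1,R6,R7,R9} {R5} {R4} {R2}
R1–R2 (6): add. Components now {R1,R2,R6,R7,R9} {R5} {R4}
R2–R6 (7): skip — R2 and R6 already connected.
R5–R6 (8): add. Components now {R1,R2,R5,R6,R7,R9} {R4}
R4–R6 (9): add. Components now {R1,R2,R4,R5,R6,R7,R9}
MST edge set: {R1–R6, R1–R9, R1–R7, R1–R2, R5–R6, R4–R6}.
Of the listed edges, {R4–R6, R1–R6, R1–R7, R1–R2} are in the MST → 4.

4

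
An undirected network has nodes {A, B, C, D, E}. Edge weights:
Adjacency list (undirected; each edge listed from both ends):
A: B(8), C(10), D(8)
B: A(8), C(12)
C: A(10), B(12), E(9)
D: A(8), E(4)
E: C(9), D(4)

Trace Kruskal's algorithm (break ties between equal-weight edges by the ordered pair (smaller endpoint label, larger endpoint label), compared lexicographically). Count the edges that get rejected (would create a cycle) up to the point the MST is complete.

0

Kruskal's algorithm — process edges by increasing weight (ties by edge label):
D–E (4): add. Components now {A} {B} {C} {D,E}
A–B (8): add. Components now {A,B} {C} {D,E}
A–D (8): add. Components now {A,B,D,E} {C}
C–E (9): add. Components now {A,B,C,D,E}
Edges rejected before the tree was complete: 0.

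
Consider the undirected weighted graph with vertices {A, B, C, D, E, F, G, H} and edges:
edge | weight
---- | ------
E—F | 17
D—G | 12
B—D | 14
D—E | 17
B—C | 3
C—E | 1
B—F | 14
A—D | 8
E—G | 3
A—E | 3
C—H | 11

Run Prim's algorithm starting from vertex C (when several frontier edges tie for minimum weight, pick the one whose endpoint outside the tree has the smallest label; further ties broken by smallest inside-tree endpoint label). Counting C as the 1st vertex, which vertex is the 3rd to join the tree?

A

Grow the tree from C using Prim:
Step 1: frontier [C—E 1, B—C 3, C—H 11] → take C—E (1); add E.
Step 2: frontier [B—C 3, C—H 11, A—E 3, E—G 3, D—E 17, E—F 17] → take A—E (3); add A.
Step 3: frontier [A—D 8, B—C 3, C—H 11, E—G 3, D—E 17, E—F 17] → take B—C (3); add B.
Step 4: frontier [A—D 8, B—D 14, B—F 14, C—H 11, E—G 3, D—E 17, E—F 17] → take E—G (3); add G.
Step 5: frontier [A—D 8, B—D 14, B—F 14, C—H 11, D—E 17, E—F 17, D—G 12] → take A—D (8); add D.
Step 6: frontier [B—F 14, C—H 11, E—F 17] → take C—H (11); add H.
Step 7: frontier [B—F 14, E—F 17] → take B—F (14); add F.
Vertex order: C, E, A, B, G, D, H, F. The 3rd vertex is A.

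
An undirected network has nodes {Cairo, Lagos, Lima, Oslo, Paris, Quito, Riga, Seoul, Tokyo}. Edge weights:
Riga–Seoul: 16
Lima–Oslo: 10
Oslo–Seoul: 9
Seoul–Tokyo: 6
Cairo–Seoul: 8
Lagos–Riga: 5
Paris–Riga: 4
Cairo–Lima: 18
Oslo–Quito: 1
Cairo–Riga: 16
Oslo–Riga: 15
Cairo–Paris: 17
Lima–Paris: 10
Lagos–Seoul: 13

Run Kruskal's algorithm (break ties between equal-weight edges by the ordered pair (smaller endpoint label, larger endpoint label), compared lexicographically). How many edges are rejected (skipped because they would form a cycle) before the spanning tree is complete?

0

Kruskal's algorithm — process edges by increasing weight (ties by edge label):
Oslo–Quito (1): add — endpoints in different components.
Paris–Riga (4): add — endpoints in different components.
Lagos–Riga (5): add — endpoints in different components.
Seoul–Tokyo (6): add — endpoints in different components.
Cairo–Seoul (8): add — endpoints in different components.
Oslo–Seoul (9): add — endpoints in different components.
Lima–Oslo (10): add — endpoints in different components.
Lima–Paris (10): add — endpoints in different components.
Edges rejected before the tree was complete: 0.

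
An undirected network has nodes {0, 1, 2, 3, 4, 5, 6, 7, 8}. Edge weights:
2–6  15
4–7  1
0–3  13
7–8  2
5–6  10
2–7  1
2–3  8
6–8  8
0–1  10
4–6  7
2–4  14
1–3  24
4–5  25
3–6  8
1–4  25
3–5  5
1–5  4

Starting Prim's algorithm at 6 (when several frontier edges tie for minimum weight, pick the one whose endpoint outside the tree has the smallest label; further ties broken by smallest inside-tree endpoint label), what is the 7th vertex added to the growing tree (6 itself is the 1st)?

Grow the tree from 6 using Prim:
Step 1: cheapest edge leaving the tree is 4–6 (7); add 4.
Step 2: cheapest edge leaving the tree is 4–7 (1); add 7.
Step 3: cheapest edge leaving the tree is 2–7 (1); add 2.
Step 4: cheapest edge leaving the tree is 7–8 (2); add 8.
Step 5: cheapest edge leaving the tree is 2–3 (8); add 3.
Step 6: cheapest edge leaving the tree is 3–5 (5); add 5.
Step 7: cheapest edge leaving the tree is 1–5 (4); add 1.
Step 8: cheapest edge leaving the tree is 0–1 (10); add 0.
Vertex order: 6, 4, 7, 2, 8, 3, 5, 1, 0. The 7th vertex is 5.

5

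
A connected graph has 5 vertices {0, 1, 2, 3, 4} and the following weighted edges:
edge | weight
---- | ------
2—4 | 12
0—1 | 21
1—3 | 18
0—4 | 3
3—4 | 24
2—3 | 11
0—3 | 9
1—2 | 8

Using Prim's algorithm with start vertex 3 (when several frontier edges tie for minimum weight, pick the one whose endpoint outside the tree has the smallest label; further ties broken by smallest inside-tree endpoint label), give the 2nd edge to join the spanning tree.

Prim, starting at 3.
Step 1: frontier [0—3 9, 2—3 11, 1—3 18, 3—4 24] → take 0—3 (9); add 0.
Step 2: frontier [0—4 3, 0—1 21, 2—3 11, 1—3 18, 3—4 24] → take 0—4 (3); add 4.
Step 3: frontier [0—1 21, 2—3 11, 1—3 18, 2—4 12] → take 2—3 (11); add 2.
Step 4: frontier [0—1 21, 1—2 8, 1—3 18] → take 1—2 (8); add 1.
The 2nd edge added is 0—4.

0-4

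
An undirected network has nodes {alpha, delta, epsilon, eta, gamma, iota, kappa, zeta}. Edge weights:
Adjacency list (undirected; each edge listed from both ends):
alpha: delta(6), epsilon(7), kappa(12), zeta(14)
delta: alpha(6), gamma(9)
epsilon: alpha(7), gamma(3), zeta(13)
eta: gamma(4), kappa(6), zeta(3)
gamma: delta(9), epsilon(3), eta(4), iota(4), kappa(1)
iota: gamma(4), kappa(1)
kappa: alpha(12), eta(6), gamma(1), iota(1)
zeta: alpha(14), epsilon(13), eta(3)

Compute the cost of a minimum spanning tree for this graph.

Sort edges by weight, then run Kruskal:
gamma kappa (1): add — endpoints in different components.
iota kappa (1): add — endpoints in different components.
epsilon gamma (3): add — endpoints in different components.
eta zeta (3): add — endpoints in different components.
eta gamma (4): add — endpoints in different components.
gamma iota (4): skip — gamma and iota already connected.
alpha delta (6): add — endpoints in different components.
eta kappa (6): skip — eta and kappa already connected.
alpha epsilon (7): add — endpoints in different components.
MST edges: gamma kappa, iota kappa, epsilon gamma, eta zeta, eta gamma, alpha delta, alpha epsilon; total weight 1+1+3+3+4+6+7 = 25.

25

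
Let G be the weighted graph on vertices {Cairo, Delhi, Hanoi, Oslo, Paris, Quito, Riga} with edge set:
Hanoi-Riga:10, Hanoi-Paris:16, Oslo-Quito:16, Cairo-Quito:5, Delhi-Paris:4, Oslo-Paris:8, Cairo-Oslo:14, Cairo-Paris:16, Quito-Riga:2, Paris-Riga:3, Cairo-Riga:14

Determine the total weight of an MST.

32

Sort edges by weight, then run Kruskal:
Quito-Riga (2): add. Components now {Quito,Riga} {Delhi} {Oslo} {Hanoi} {Cairo} {Paris}
Paris-Riga (3): add. Components now {Paris,Quito,Riga} {Delhi} {Oslo} {Hanoi} {Cairo}
Delhi-Paris (4): add. Components now {Delhi,Paris,Quito,Riga} {Oslo} {Hanoi} {Cairo}
Cairo-Quito (5): add. Components now {Cairo,Delhi,Paris,Quito,Riga} {Oslo} {Hanoi}
Oslo-Paris (8): add. Components now {Cairo,Delhi,Oslo,Paris,Quito,Riga} {Hanoi}
Hanoi-Riga (10): add. Components now {Cairo,Delhi,Hanoi,Oslo,Paris,Quito,Riga}
MST edges: Quito-Riga, Paris-Riga, Delhi-Paris, Cairo-Quito, Oslo-Paris, Hanoi-Riga; total weight 2+3+4+5+8+10 = 32.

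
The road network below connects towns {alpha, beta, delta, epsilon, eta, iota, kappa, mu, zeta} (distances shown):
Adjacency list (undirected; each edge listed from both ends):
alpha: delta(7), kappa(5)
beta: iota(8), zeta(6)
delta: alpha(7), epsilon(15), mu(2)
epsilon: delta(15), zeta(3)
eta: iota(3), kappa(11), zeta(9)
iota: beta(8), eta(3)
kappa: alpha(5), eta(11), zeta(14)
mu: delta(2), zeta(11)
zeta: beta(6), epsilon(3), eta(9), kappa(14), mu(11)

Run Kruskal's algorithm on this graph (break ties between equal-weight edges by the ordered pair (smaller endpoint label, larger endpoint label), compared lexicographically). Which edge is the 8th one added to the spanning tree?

Kruskal's algorithm — process edges by increasing weight (ties by edge label):
delta—mu (2): add — endpoints in different components.
epsilon—zeta (3): add — endpoints in different components.
eta—iota (3): add — endpoints in different components.
alpha—kappa (5): add — endpoints in different components.
beta—zeta (6): add — endpoints in different components.
alpha—delta (7): add — endpoints in different components.
beta—iota (8): add — endpoints in different components.
eta—zeta (9): skip — zeta and eta already connected.
eta—kappa (11): add — endpoints in different components.
The 8th edge added is eta—kappa.

eta-kappa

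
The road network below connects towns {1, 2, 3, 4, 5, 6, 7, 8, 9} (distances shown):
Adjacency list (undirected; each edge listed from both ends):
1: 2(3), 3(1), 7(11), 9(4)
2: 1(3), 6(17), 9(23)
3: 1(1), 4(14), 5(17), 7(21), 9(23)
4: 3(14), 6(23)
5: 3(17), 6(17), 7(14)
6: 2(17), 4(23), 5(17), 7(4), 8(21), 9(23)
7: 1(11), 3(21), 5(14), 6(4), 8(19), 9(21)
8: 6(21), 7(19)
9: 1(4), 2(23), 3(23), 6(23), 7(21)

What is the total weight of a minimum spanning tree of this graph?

70

Kruskal: consider edges lightest-first.
1–3 (1): add — endpoints in different components.
1–2 (3): add — endpoints in different components.
1–9 (4): add — endpoints in different components.
6–7 (4): add — endpoints in different components.
1–7 (11): add — endpoints in different components.
3–4 (14): add — endpoints in different components.
5–7 (14): add — endpoints in different components.
2–6 (17): skip — 2 and 6 already connected.
3–5 (17): skip — 3 and 5 already connected.
5–6 (17): skip — 5 and 6 already connected.
7–8 (19): add — endpoints in different components.
MST edges: 1–3, 1–2, 1–9, 6–7, 1–7, 3–4, 5–7, 7–8; total weight 1+3+4+4+11+14+14+19 = 70.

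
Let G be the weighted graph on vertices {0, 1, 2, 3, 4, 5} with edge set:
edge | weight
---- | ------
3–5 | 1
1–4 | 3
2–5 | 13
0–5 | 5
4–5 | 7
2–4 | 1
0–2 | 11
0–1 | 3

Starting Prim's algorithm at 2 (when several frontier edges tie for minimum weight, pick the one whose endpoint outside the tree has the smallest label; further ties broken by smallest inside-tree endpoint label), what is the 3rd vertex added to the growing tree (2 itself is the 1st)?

Grow the tree from 2 using Prim:
Step 1: frontier [2–4 1, 0–2 11, 2–5 13] → take 2–4 (1); add 4.
Step 2: frontier [0–2 11, 2–5 13, 1–4 3, 4–5 7] → take 1–4 (3); add 1.
Step 3: frontier [0–1 3, 0–2 11, 2–5 13, 4–5 7] → take 0–1 (3); add 0.
Step 4: frontier [0–5 5, 2–5 13, 4–5 7] → take 0–5 (5); add 5.
Step 5: frontier [3–5 1] → take 3–5 (1); add 3.
Vertex order: 2, 4, 1, 0, 5, 3. The 3rd vertex is 1.

1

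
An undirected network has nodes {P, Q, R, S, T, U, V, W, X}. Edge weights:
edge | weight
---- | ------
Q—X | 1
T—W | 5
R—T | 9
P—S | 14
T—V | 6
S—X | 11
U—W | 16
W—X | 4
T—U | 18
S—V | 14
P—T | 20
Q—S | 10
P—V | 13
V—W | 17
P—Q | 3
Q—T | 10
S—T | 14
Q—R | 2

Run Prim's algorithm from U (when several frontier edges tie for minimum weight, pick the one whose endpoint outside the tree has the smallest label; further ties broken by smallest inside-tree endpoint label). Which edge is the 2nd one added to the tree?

Prim's algorithm from U:
Step 1: cheapest edge leaving the tree is U—W (16); add W.
Step 2: cheapest edge leaving the tree is W—X (4); add X.
Step 3: cheapest edge leaving the tree is Q—X (1); add Q.
Step 4: cheapest edge leaving the tree is Q—R (2); add R.
Step 5: cheapest edge leaving the tree is P—Q (3); add P.
Step 6: cheapest edge leaving the tree is T—W (5); add T.
Step 7: cheapest edge leaving the tree is T—V (6); add V.
Step 8: cheapest edge leaving the tree is Q—S (10); add S.
The 2nd edge added is W—X.

W-X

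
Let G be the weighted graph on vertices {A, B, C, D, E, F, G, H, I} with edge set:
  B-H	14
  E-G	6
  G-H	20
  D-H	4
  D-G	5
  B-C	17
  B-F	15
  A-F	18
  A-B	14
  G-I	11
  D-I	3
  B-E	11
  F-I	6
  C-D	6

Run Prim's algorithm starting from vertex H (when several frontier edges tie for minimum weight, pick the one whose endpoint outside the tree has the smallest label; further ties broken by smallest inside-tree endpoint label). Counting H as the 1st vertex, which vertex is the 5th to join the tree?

C

Grow the tree from H using Prim:
Step 1: cheapest edge leaving the tree is D-H (4); add D.
Step 2: cheapest edge leaving the tree is D-I (3); add I.
Step 3: cheapest edge leaving the tree is D-G (5); add G.
Step 4: cheapest edge leaving the tree is C-D (6); add C.
Step 5: cheapest edge leaving the tree is E-G (6); add E.
Step 6: cheapest edge leaving the tree is F-I (6); add F.
Step 7: cheapest edge leaving the tree is B-E (11); add B.
Step 8: cheapest edge leaving the tree is A-B (14); add A.
Vertex order: H, D, I, G, C, E, F, B, A. The 5th vertex is C.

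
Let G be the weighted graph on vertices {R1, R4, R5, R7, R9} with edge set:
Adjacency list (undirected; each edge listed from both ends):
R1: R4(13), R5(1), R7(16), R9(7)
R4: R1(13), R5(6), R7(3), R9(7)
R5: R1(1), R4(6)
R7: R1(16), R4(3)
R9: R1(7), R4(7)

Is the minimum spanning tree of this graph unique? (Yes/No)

No

Kruskal's algorithm — process edges by increasing weight (ties by edge label):
R1-R5 (1): add. Components now {R9} {R1,R5} {R4} {R7}
R4-R7 (3): add. Components now {R9} {R1,R5} {R4,R7}
R4-R5 (6): add. Components now {R9} {R1,R4,R5,R7}
R1-R9 (7): add. Components now {R1,R4,R5,R7,R9}
Non-tree edge R4-R9 has weight 7, equal to the heaviest edge on its tree cycle — swapping gives another MST of the same weight. Not unique.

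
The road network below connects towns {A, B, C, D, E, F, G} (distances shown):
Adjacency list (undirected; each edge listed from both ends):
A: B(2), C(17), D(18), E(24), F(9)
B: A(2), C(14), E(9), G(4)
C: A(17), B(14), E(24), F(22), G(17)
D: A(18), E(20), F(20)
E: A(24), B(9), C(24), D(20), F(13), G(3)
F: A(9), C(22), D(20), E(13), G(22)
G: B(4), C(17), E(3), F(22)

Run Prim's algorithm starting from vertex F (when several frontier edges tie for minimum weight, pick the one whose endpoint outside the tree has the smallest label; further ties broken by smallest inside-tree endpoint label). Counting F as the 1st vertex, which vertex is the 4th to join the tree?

Prim, starting at F.
Step 1: cheapest edge leaving the tree is A—F (9); add A.
Step 2: cheapest edge leaving the tree is A—B (2); add B.
Step 3: cheapest edge leaving the tree is B—G (4); add G.
Step 4: cheapest edge leaving the tree is E—G (3); add E.
Step 5: cheapest edge leaving the tree is B—C (14); add C.
Step 6: cheapest edge leaving the tree is A—D (18); add D.
Vertex order: F, A, B, G, E, C, D. The 4th vertex is G.

G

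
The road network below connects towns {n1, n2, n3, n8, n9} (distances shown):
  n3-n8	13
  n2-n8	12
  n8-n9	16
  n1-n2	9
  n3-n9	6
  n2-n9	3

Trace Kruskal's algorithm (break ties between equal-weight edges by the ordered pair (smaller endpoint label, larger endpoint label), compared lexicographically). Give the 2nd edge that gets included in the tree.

Kruskal: consider edges lightest-first.
n2-n9 (3): add. Components now {n3} {n2,n9} {n8} {n1}
n3-n9 (6): add. Components now {n2,n3,n9} {n8} {n1}
n1-n2 (9): add. Components now {n1,n2,n3,n9} {n8}
n2-n8 (12): add. Components now {n1,n2,n3,n8,n9}
The 2nd edge added is n3-n9.

n3-n9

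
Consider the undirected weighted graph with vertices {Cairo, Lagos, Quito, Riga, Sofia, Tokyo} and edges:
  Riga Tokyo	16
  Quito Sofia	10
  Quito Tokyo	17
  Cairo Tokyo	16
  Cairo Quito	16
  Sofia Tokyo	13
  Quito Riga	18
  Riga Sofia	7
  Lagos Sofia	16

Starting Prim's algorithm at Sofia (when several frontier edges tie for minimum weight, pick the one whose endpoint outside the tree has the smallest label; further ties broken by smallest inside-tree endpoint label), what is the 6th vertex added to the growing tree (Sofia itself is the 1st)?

Lagos

Prim's algorithm from Sofia:
Step 1: frontier [Riga Sofia 7, Quito Sofia 10, Sofia Tokyo 13, Lagos Sofia 16] → take Riga Sofia (7); add Riga.
Step 2: frontier [Riga Tokyo 16, Quito Riga 18, Quito Sofia 10, Sofia Tokyo 13, Lagos Sofia 16] → take Quito Sofia (10); add Quito.
Step 3: frontier [Cairo Quito 16, Quito Tokyo 17, Riga Tokyo 16, Sofia Tokyo 13, Lagos Sofia 16] → take Sofia Tokyo (13); add Tokyo.
Step 4: frontier [Cairo Quito 16, Lagos Sofia 16, Cairo Tokyo 16] → take Cairo Quito (16); add Cairo.
Step 5: frontier [Lagos Sofia 16] → take Lagos Sofia (16); add Lagos.
Vertex order: Sofia, Riga, Quito, Tokyo, Cairo, Lagos. The 6th vertex is Lagos.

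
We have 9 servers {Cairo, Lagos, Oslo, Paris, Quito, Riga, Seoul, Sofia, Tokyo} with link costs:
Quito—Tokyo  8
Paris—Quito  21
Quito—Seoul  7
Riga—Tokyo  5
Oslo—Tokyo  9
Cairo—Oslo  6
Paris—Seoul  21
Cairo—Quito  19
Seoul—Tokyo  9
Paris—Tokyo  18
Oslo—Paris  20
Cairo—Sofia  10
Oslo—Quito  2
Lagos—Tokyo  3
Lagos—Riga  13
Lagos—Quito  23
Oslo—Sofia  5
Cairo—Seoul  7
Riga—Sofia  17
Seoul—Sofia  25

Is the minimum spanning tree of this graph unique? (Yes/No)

Kruskal's algorithm — process edges by increasing weight (ties by edge label):
Oslo—Quito (2): add — endpoints in different components.
Lagos—Tokyo (3): add — endpoints in different components.
Oslo—Sofia (5): add — endpoints in different components.
Riga—Tokyo (5): add — endpoints in different components.
Cairo—Oslo (6): add — endpoints in different components.
Cairo—Seoul (7): add — endpoints in different components.
Quito—Seoul (7): skip — Seoul and Quito already connected.
Quito—Tokyo (8): add — endpoints in different components.
Oslo—Tokyo (9): skip — Oslo and Tokyo already connected.
Seoul—Tokyo (9): skip — Tokyo and Seoul already connected.
Cairo—Sofia (10): skip — Sofia and Cairo already connected.
Lagos—Riga (13): skip — Lagos and Riga already connected.
Riga—Sofia (17): skip — Sofia and Riga already connected.
Paris—Tokyo (18): add — endpoints in different components.
Non-tree edge Quito—Seoul has weight 7, equal to the heaviest edge on its tree cycle — swapping gives another MST of the same weight. Not unique.

No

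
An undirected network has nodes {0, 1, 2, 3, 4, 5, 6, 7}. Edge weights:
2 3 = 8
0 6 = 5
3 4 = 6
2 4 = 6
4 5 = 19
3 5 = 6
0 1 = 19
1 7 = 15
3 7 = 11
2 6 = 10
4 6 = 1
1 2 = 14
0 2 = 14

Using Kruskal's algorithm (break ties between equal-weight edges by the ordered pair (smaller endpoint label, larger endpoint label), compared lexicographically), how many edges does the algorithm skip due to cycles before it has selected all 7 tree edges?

3

Kruskal: consider edges lightest-first.
4 6 (1): add — endpoints in different components.
0 6 (5): add — endpoints in different components.
2 4 (6): add — endpoints in different components.
3 4 (6): add — endpoints in different components.
3 5 (6): add — endpoints in different components.
2 3 (8): skip — 2 and 3 already connected.
2 6 (10): skip — 2 and 6 already connected.
3 7 (11): add — endpoints in different components.
0 2 (14): skip — 0 and 2 already connected.
1 2 (14): add — endpoints in different components.
Edges rejected before the tree was complete: 3.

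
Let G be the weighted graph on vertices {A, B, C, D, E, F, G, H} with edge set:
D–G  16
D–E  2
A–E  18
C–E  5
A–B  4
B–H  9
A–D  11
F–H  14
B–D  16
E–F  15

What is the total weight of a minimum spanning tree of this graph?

61

Grow the tree from E using Prim:
Step 1: cheapest edge leaving the tree is D–E (2); add D.
Step 2: cheapest edge leaving the tree is C–E (5); add C.
Step 3: cheapest edge leaving the tree is A–D (11); add A.
Step 4: cheapest edge leaving the tree is A–B (4); add B.
Step 5: cheapest edge leaving the tree is B–H (9); add H.
Step 6: cheapest edge leaving the tree is F–H (14); add F.
Step 7: cheapest edge leaving the tree is D–G (16); add G.
MST edges: D–E, C–E, A–D, A–B, B–H, F–H, D–G; total weight 2+5+11+4+9+14+16 = 61.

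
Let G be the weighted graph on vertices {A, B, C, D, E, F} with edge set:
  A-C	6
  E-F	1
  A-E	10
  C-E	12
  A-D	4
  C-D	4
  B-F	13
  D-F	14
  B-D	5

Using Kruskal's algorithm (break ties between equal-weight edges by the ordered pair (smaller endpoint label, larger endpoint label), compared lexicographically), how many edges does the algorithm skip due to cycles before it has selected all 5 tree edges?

1

Kruskal's algorithm — process edges by increasing weight (ties by edge label):
E-F (1): add. Components now {A} {B} {C} {D} {E,F}
A-D (4): add. Components now {A,D} {B} {C} {E,F}
C-D (4): add. Components now {A,C,D} {B} {E,F}
B-D (5): add. Components now {A,B,C,D} {E,F}
A-C (6): skip — A and C already connected.
A-E (10): add. Components now {A,B,C,D,E,F}
Edges rejected before the tree was complete: 1.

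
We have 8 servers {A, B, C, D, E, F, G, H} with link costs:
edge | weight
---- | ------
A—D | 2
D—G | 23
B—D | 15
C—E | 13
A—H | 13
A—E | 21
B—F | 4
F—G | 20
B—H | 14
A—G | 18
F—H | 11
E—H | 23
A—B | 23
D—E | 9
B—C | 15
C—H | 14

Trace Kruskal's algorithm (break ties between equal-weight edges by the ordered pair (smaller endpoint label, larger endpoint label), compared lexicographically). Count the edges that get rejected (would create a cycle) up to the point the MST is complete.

Kruskal's algorithm — process edges by increasing weight (ties by edge label):
A—D (2): add — endpoints in different components.
B—F (4): add — endpoints in different components.
D—E (9): add — endpoints in different components.
F—H (11): add — endpoints in different components.
A—H (13): add — endpoints in different components.
C—E (13): add — endpoints in different components.
B—H (14): skip — B and H already connected.
C—H (14): skip — C and H already connected.
B—C (15): skip — B and C already connected.
B—D (15): skip — B and D already connected.
A—G (18): add — endpoints in different components.
Edges rejected before the tree was complete: 4.

4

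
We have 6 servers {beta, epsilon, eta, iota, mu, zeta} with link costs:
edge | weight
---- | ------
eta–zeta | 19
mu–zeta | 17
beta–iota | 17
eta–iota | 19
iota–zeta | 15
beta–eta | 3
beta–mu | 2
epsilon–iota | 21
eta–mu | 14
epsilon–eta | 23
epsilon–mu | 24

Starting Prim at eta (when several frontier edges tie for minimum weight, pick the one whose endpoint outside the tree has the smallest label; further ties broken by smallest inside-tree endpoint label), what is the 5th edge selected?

Prim, starting at eta.
Step 1: frontier [beta–eta 3, eta–mu 14, eta–iota 19, eta–zeta 19, epsilon–eta 23] → take beta–eta (3); add beta.
Step 2: frontier [beta–mu 2, beta–iota 17, eta–mu 14, eta–iota 19, eta–zeta 19, epsilon–eta 23] → take beta–mu (2); add mu.
Step 3: frontier [beta–iota 17, eta–iota 19, eta–zeta 19, epsilon–eta 23, mu–zeta 17, epsilon–mu 24] → take beta–iota (17); add iota.
Step 4: frontier [eta–zeta 19, epsilon–eta 23, iota–zeta 15, epsilon–iota 21, mu–zeta 17, epsilon–mu 24] → take iota–zeta (15); add zeta.
Step 5: frontier [epsilon–eta 23, epsilon–iota 21, epsilon–mu 24] → take epsilon–iota (21); add epsilon.
The 5th edge added is epsilon–iota.

epsilon-iota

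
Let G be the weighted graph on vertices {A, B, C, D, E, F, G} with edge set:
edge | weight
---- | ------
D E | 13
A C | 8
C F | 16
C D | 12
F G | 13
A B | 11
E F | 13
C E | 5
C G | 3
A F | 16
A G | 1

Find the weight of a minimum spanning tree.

45

Kruskal: consider edges lightest-first.
A G (1): add — endpoints in different components.
C G (3): add — endpoints in different components.
C E (5): add — endpoints in different components.
A C (8): skip — A and C already connected.
A B (11): add — endpoints in different components.
C D (12): add — endpoints in different components.
D E (13): skip — D and E already connected.
E F (13): add — endpoints in different components.
MST edges: A G, C G, C E, A B, C D, E F; total weight 1+3+5+11+12+13 = 45.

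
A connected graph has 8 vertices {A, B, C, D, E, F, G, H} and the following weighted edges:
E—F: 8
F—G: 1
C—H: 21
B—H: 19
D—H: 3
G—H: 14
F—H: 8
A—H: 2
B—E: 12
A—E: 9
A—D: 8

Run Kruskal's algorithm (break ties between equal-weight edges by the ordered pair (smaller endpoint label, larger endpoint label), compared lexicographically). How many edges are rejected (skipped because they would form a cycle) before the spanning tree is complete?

Kruskal's algorithm — process edges by increasing weight (ties by edge label):
F—G (1): add — endpoints in different components.
A—H (2): add — endpoints in different components.
D—H (3): add — endpoints in different components.
A—D (8): skip — A and D already connected.
E—F (8): add — endpoints in different components.
F—H (8): add — endpoints in different components.
A—E (9): skip — A and E already connected.
B—E (12): add — endpoints in different components.
G—H (14): skip — G and H already connected.
B—H (19): skip — B and H already connected.
C—H (21): add — endpoints in different components.
Edges rejected before the tree was complete: 4.

4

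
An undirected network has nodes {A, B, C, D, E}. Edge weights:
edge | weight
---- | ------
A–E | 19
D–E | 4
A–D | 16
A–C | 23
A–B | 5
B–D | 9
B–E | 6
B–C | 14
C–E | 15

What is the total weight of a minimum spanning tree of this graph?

Kruskal: consider edges lightest-first.
D–E (4): add — endpoints in different components.
A–B (5): add — endpoints in different components.
B–E (6): add — endpoints in different components.
B–D (9): skip — B and D already connected.
B–C (14): add — endpoints in different components.
MST edges: D–E, A–B, B–E, B–C; total weight 4+5+6+14 = 29.

29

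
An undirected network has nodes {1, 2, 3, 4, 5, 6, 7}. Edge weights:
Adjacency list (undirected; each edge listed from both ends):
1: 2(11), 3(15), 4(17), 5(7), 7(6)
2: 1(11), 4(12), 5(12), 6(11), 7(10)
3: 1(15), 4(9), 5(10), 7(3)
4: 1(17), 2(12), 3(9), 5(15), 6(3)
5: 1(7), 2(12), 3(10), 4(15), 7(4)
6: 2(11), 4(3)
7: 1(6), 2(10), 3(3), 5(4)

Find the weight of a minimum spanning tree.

Grow the tree from 3 using Prim:
Step 1: cheapest edge leaving the tree is 3—7 (3); add 7.
Step 2: cheapest edge leaving the tree is 5—7 (4); add 5.
Step 3: cheapest edge leaving the tree is 1—7 (6); add 1.
Step 4: cheapest edge leaving the tree is 3—4 (9); add 4.
Step 5: cheapest edge leaving the tree is 4—6 (3); add 6.
Step 6: cheapest edge leaving the tree is 2—7 (10); add 2.
MST edges: 3—7, 5—7, 1—7, 3—4, 4—6, 2—7; total weight 3+4+6+9+3+10 = 35.

35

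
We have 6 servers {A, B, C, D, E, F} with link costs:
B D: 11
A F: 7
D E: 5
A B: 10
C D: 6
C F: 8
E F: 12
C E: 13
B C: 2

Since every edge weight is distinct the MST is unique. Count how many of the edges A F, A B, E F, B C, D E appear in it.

Kruskal's algorithm — process edges by increasing weight (ties by edge label):
B C (2): add. Components now {A} {B,C} {D} {E} {F}
D E (5): add. Components now {A} {B,C} {D,E} {F}
C D (6): add. Components now {A} {B,C,D,E} {F}
A F (7): add. Components now {A,F} {B,C,D,E}
C F (8): add. Components now {A,B,C,D,E,F}
MST edge set: {B C, D E, C D, A F, C F}.
Of the listed edges, {A F, B C, D E} are in the MST → 3.

3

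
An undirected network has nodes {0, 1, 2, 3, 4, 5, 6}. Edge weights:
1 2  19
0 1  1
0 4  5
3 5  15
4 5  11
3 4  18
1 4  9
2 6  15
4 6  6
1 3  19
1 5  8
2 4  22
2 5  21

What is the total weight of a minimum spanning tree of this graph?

50

Kruskal: consider edges lightest-first.
0 1 (1): add — endpoints in different components.
0 4 (5): add — endpoints in different components.
4 6 (6): add — endpoints in different components.
1 5 (8): add — endpoints in different components.
1 4 (9): skip — 1 and 4 already connected.
4 5 (11): skip — 4 and 5 already connected.
2 6 (15): add — endpoints in different components.
3 5 (15): add — endpoints in different components.
MST edges: 0 1, 0 4, 4 6, 1 5, 2 6, 3 5; total weight 1+5+6+8+15+15 = 50.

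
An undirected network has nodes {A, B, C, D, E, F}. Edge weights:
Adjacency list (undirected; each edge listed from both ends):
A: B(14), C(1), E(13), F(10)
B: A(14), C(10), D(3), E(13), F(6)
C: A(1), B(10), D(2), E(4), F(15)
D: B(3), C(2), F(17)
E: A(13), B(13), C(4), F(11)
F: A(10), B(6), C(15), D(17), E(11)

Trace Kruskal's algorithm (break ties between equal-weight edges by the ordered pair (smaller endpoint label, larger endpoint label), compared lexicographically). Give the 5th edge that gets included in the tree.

B-F

Kruskal: consider edges lightest-first.
A—C (1): add — endpoints in different components.
C—D (2): add — endpoints in different components.
B—D (3): add — endpoints in different components.
C—E (4): add — endpoints in different components.
B—F (6): add — endpoints in different components.
The 5th edge added is B—F.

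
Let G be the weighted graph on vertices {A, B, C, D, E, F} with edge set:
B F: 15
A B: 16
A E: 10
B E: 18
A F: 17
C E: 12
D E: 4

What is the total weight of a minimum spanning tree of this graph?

Prim, starting at A.
Step 1: cheapest edge leaving the tree is A E (10); add E.
Step 2: cheapest edge leaving the tree is D E (4); add D.
Step 3: cheapest edge leaving the tree is C E (12); add C.
Step 4: cheapest edge leaving the tree is A B (16); add B.
Step 5: cheapest edge leaving the tree is B F (15); add F.
MST edges: A E, D E, C E, A B, B F; total weight 10+4+12+16+15 = 57.

57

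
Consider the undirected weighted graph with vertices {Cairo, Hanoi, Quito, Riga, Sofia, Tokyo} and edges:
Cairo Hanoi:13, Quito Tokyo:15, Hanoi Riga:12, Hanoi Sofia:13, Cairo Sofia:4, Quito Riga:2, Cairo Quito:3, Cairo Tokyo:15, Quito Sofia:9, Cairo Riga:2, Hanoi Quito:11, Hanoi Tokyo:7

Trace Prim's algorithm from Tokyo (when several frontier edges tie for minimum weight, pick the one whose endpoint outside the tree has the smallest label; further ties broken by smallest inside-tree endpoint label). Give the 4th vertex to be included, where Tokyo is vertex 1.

Riga

Grow the tree from Tokyo using Prim:
Step 1: frontier [Hanoi Tokyo 7, Cairo Tokyo 15, Quito Tokyo 15] → take Hanoi Tokyo (7); add Hanoi.
Step 2: frontier [Hanoi Quito 11, Hanoi Riga 12, Cairo Hanoi 13, Hanoi Sofia 13, Cairo Tokyo 15, Quito Tokyo 15] → take Hanoi Quito (11); add Quito.
Step 3: frontier [Hanoi Riga 12, Cairo Hanoi 13, Hanoi Sofia 13, Quito Riga 2, Cairo Quito 3, Quito Sofia 9, Cairo Tokyo 15] → take Quito Riga (2); add Riga.
Step 4: frontier [Cairo Hanoi 13, Hanoi Sofia 13, Cairo Quito 3, Quito Sofia 9, Cairo Riga 2, Cairo Tokyo 15] → take Cairo Riga (2); add Cairo.
Step 5: frontier [Cairo Sofia 4, Hanoi Sofia 13, Quito Sofia 9] → take Cairo Sofia (4); add Sofia.
Vertex order: Tokyo, Hanoi, Quito, Riga, Cairo, Sofia. The 4th vertex is Riga.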